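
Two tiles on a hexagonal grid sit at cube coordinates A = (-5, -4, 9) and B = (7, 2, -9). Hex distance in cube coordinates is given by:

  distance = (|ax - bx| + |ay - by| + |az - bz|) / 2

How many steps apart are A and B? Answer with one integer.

Answer: 18

Derivation:
|ax - bx| = |-5 - 7| = 12
|ay - by| = |-4 - 2| = 6
|az - bz| = |9 - (-9)| = 18
distance = (12 + 6 + 18) / 2 = 36 / 2 = 18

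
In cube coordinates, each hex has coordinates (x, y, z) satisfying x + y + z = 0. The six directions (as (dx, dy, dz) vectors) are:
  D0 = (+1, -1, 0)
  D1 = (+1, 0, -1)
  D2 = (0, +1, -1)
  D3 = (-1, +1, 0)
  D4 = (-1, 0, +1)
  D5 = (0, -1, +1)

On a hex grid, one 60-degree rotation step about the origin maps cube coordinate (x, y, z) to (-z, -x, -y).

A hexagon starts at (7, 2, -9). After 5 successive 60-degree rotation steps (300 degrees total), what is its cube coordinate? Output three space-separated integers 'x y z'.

Start: (7, 2, -9)
Step 1: (7, 2, -9) -> (-(-9), -(7), -(2)) = (9, -7, -2)
Step 2: (9, -7, -2) -> (-(-2), -(9), -(-7)) = (2, -9, 7)
Step 3: (2, -9, 7) -> (-(7), -(2), -(-9)) = (-7, -2, 9)
Step 4: (-7, -2, 9) -> (-(9), -(-7), -(-2)) = (-9, 7, 2)
Step 5: (-9, 7, 2) -> (-(2), -(-9), -(7)) = (-2, 9, -7)

Answer: -2 9 -7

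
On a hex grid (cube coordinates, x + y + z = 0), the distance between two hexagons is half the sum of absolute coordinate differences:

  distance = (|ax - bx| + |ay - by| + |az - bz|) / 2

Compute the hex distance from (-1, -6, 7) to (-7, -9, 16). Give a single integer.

|ax - bx| = |-1 - (-7)| = 6
|ay - by| = |-6 - (-9)| = 3
|az - bz| = |7 - 16| = 9
distance = (6 + 3 + 9) / 2 = 18 / 2 = 9

Answer: 9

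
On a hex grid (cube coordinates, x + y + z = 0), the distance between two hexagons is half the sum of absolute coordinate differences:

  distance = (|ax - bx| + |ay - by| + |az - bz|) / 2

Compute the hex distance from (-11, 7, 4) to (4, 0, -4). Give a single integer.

|ax - bx| = |-11 - 4| = 15
|ay - by| = |7 - 0| = 7
|az - bz| = |4 - (-4)| = 8
distance = (15 + 7 + 8) / 2 = 30 / 2 = 15

Answer: 15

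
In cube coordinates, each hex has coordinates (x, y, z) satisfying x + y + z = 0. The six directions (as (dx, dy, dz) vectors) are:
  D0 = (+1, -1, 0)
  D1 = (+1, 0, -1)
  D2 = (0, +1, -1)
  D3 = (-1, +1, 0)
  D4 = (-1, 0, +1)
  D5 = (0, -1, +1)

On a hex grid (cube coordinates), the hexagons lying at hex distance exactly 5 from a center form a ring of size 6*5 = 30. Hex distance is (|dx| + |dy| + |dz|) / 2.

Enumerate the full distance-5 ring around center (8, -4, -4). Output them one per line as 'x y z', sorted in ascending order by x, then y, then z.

Answer: 3 -4 1
3 -3 0
3 -2 -1
3 -1 -2
3 0 -3
3 1 -4
4 -5 1
4 1 -5
5 -6 1
5 1 -6
6 -7 1
6 1 -7
7 -8 1
7 1 -8
8 -9 1
8 1 -9
9 -9 0
9 0 -9
10 -9 -1
10 -1 -9
11 -9 -2
11 -2 -9
12 -9 -3
12 -3 -9
13 -9 -4
13 -8 -5
13 -7 -6
13 -6 -7
13 -5 -8
13 -4 -9

Derivation:
Walk ring at distance 5 from (8, -4, -4):
Start at center + D4*5 = (3, -4, 1)
  hex 0: (3, -4, 1)
  hex 1: (4, -5, 1)
  hex 2: (5, -6, 1)
  hex 3: (6, -7, 1)
  hex 4: (7, -8, 1)
  hex 5: (8, -9, 1)
  hex 6: (9, -9, 0)
  hex 7: (10, -9, -1)
  hex 8: (11, -9, -2)
  hex 9: (12, -9, -3)
  hex 10: (13, -9, -4)
  hex 11: (13, -8, -5)
  hex 12: (13, -7, -6)
  hex 13: (13, -6, -7)
  hex 14: (13, -5, -8)
  hex 15: (13, -4, -9)
  hex 16: (12, -3, -9)
  hex 17: (11, -2, -9)
  hex 18: (10, -1, -9)
  hex 19: (9, 0, -9)
  hex 20: (8, 1, -9)
  hex 21: (7, 1, -8)
  hex 22: (6, 1, -7)
  hex 23: (5, 1, -6)
  hex 24: (4, 1, -5)
  hex 25: (3, 1, -4)
  hex 26: (3, 0, -3)
  hex 27: (3, -1, -2)
  hex 28: (3, -2, -1)
  hex 29: (3, -3, 0)
Sorted: 30 hexes.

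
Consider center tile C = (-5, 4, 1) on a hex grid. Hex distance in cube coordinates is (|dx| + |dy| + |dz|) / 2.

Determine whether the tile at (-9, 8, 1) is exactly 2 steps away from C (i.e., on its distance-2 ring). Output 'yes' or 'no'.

|px - cx| = |-9 - (-5)| = 4
|py - cy| = |8 - 4| = 4
|pz - cz| = |1 - 1| = 0
distance = (4+4+0)/2 = 8/2 = 4
radius = 2; distance != radius -> no

Answer: no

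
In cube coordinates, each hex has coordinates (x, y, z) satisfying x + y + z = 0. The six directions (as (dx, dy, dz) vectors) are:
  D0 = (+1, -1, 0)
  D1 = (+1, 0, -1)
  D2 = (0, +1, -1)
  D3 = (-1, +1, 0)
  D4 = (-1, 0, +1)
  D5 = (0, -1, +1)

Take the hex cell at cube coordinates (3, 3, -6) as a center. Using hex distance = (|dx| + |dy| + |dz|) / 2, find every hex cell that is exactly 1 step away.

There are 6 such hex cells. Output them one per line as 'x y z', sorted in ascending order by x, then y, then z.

Answer: 2 3 -5
2 4 -6
3 2 -5
3 4 -7
4 2 -6
4 3 -7

Derivation:
Walk ring at distance 1 from (3, 3, -6):
Start at center + D4*1 = (2, 3, -5)
  hex 0: (2, 3, -5)
  hex 1: (3, 2, -5)
  hex 2: (4, 2, -6)
  hex 3: (4, 3, -7)
  hex 4: (3, 4, -7)
  hex 5: (2, 4, -6)
Sorted: 6 hexes.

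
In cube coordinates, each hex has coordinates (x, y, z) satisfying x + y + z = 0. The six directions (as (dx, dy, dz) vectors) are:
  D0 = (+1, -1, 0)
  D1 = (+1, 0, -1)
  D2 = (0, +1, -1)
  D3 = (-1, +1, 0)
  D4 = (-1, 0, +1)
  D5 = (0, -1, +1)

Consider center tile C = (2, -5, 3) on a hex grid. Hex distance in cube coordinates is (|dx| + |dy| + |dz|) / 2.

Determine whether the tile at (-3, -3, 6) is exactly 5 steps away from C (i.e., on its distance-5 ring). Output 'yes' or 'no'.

Answer: yes

Derivation:
|px - cx| = |-3 - 2| = 5
|py - cy| = |-3 - (-5)| = 2
|pz - cz| = |6 - 3| = 3
distance = (5+2+3)/2 = 10/2 = 5
radius = 5; distance == radius -> yes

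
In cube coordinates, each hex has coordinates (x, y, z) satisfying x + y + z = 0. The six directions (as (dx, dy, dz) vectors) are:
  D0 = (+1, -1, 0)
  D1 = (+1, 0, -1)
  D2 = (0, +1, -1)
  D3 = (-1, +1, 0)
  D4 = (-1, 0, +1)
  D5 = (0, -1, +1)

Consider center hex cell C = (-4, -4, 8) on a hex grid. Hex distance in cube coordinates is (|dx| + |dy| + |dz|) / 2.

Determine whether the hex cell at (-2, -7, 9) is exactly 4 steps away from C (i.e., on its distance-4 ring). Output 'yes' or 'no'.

Answer: no

Derivation:
|px - cx| = |-2 - (-4)| = 2
|py - cy| = |-7 - (-4)| = 3
|pz - cz| = |9 - 8| = 1
distance = (2+3+1)/2 = 6/2 = 3
radius = 4; distance != radius -> no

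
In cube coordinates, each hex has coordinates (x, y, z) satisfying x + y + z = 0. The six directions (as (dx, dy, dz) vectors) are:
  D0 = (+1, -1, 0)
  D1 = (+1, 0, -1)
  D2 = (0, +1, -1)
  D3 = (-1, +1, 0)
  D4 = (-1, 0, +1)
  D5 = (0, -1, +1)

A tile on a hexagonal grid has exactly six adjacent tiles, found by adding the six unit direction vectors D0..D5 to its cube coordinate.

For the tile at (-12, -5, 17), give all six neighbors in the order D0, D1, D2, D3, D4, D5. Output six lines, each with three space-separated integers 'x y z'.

Center: (-12, -5, 17). Add each direction:
  D0: (-12, -5, 17) + (1, -1, 0) = (-11, -6, 17)
  D1: (-12, -5, 17) + (1, 0, -1) = (-11, -5, 16)
  D2: (-12, -5, 17) + (0, 1, -1) = (-12, -4, 16)
  D3: (-12, -5, 17) + (-1, 1, 0) = (-13, -4, 17)
  D4: (-12, -5, 17) + (-1, 0, 1) = (-13, -5, 18)
  D5: (-12, -5, 17) + (0, -1, 1) = (-12, -6, 18)

Answer: -11 -6 17
-11 -5 16
-12 -4 16
-13 -4 17
-13 -5 18
-12 -6 18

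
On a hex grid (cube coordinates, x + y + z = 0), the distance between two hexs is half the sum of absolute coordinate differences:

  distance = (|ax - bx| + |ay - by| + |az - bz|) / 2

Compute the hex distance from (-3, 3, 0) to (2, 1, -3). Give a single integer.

Answer: 5

Derivation:
|ax - bx| = |-3 - 2| = 5
|ay - by| = |3 - 1| = 2
|az - bz| = |0 - (-3)| = 3
distance = (5 + 2 + 3) / 2 = 10 / 2 = 5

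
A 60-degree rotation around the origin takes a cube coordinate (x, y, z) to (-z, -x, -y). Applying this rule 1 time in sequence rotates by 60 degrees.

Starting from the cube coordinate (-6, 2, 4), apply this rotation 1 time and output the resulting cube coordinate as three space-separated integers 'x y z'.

Answer: -4 6 -2

Derivation:
Start: (-6, 2, 4)
Step 1: (-6, 2, 4) -> (-(4), -(-6), -(2)) = (-4, 6, -2)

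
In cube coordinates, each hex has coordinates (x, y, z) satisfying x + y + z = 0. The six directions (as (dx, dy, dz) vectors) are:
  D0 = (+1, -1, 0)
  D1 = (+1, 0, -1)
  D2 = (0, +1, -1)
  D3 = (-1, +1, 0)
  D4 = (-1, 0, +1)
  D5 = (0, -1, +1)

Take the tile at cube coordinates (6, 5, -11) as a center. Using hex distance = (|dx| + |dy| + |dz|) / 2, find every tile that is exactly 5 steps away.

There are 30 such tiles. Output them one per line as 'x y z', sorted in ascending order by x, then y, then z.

Walk ring at distance 5 from (6, 5, -11):
Start at center + D4*5 = (1, 5, -6)
  hex 0: (1, 5, -6)
  hex 1: (2, 4, -6)
  hex 2: (3, 3, -6)
  hex 3: (4, 2, -6)
  hex 4: (5, 1, -6)
  hex 5: (6, 0, -6)
  hex 6: (7, 0, -7)
  hex 7: (8, 0, -8)
  hex 8: (9, 0, -9)
  hex 9: (10, 0, -10)
  hex 10: (11, 0, -11)
  hex 11: (11, 1, -12)
  hex 12: (11, 2, -13)
  hex 13: (11, 3, -14)
  hex 14: (11, 4, -15)
  hex 15: (11, 5, -16)
  hex 16: (10, 6, -16)
  hex 17: (9, 7, -16)
  hex 18: (8, 8, -16)
  hex 19: (7, 9, -16)
  hex 20: (6, 10, -16)
  hex 21: (5, 10, -15)
  hex 22: (4, 10, -14)
  hex 23: (3, 10, -13)
  hex 24: (2, 10, -12)
  hex 25: (1, 10, -11)
  hex 26: (1, 9, -10)
  hex 27: (1, 8, -9)
  hex 28: (1, 7, -8)
  hex 29: (1, 6, -7)
Sorted: 30 hexes.

Answer: 1 5 -6
1 6 -7
1 7 -8
1 8 -9
1 9 -10
1 10 -11
2 4 -6
2 10 -12
3 3 -6
3 10 -13
4 2 -6
4 10 -14
5 1 -6
5 10 -15
6 0 -6
6 10 -16
7 0 -7
7 9 -16
8 0 -8
8 8 -16
9 0 -9
9 7 -16
10 0 -10
10 6 -16
11 0 -11
11 1 -12
11 2 -13
11 3 -14
11 4 -15
11 5 -16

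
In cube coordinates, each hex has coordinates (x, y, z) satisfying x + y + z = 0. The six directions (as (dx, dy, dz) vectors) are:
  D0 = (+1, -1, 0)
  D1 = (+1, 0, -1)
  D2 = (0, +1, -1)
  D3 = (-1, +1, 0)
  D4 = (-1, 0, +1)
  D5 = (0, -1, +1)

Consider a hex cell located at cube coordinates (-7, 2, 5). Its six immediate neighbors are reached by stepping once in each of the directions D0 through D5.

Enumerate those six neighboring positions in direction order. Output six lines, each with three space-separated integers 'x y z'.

Center: (-7, 2, 5). Add each direction:
  D0: (-7, 2, 5) + (1, -1, 0) = (-6, 1, 5)
  D1: (-7, 2, 5) + (1, 0, -1) = (-6, 2, 4)
  D2: (-7, 2, 5) + (0, 1, -1) = (-7, 3, 4)
  D3: (-7, 2, 5) + (-1, 1, 0) = (-8, 3, 5)
  D4: (-7, 2, 5) + (-1, 0, 1) = (-8, 2, 6)
  D5: (-7, 2, 5) + (0, -1, 1) = (-7, 1, 6)

Answer: -6 1 5
-6 2 4
-7 3 4
-8 3 5
-8 2 6
-7 1 6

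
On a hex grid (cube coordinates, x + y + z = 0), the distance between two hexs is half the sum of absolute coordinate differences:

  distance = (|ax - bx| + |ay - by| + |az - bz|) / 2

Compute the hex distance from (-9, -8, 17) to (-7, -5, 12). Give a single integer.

Answer: 5

Derivation:
|ax - bx| = |-9 - (-7)| = 2
|ay - by| = |-8 - (-5)| = 3
|az - bz| = |17 - 12| = 5
distance = (2 + 3 + 5) / 2 = 10 / 2 = 5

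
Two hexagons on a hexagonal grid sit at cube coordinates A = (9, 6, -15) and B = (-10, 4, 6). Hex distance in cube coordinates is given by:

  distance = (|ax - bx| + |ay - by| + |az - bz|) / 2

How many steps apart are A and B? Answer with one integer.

Answer: 21

Derivation:
|ax - bx| = |9 - (-10)| = 19
|ay - by| = |6 - 4| = 2
|az - bz| = |-15 - 6| = 21
distance = (19 + 2 + 21) / 2 = 42 / 2 = 21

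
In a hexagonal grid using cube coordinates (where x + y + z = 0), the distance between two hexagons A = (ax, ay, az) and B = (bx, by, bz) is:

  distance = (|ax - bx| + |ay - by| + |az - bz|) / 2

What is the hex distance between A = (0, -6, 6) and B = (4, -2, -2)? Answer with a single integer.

|ax - bx| = |0 - 4| = 4
|ay - by| = |-6 - (-2)| = 4
|az - bz| = |6 - (-2)| = 8
distance = (4 + 4 + 8) / 2 = 16 / 2 = 8

Answer: 8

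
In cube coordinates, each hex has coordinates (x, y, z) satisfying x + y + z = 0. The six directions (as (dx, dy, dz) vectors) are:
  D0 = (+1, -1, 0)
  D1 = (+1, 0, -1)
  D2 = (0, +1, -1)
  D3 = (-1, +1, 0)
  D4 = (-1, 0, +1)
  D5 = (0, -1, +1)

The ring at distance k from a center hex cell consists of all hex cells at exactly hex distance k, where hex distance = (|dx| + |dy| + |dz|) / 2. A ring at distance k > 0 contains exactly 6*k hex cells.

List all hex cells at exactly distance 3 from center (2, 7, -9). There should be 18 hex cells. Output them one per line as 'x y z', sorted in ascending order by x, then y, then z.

Walk ring at distance 3 from (2, 7, -9):
Start at center + D4*3 = (-1, 7, -6)
  hex 0: (-1, 7, -6)
  hex 1: (0, 6, -6)
  hex 2: (1, 5, -6)
  hex 3: (2, 4, -6)
  hex 4: (3, 4, -7)
  hex 5: (4, 4, -8)
  hex 6: (5, 4, -9)
  hex 7: (5, 5, -10)
  hex 8: (5, 6, -11)
  hex 9: (5, 7, -12)
  hex 10: (4, 8, -12)
  hex 11: (3, 9, -12)
  hex 12: (2, 10, -12)
  hex 13: (1, 10, -11)
  hex 14: (0, 10, -10)
  hex 15: (-1, 10, -9)
  hex 16: (-1, 9, -8)
  hex 17: (-1, 8, -7)
Sorted: 18 hexes.

Answer: -1 7 -6
-1 8 -7
-1 9 -8
-1 10 -9
0 6 -6
0 10 -10
1 5 -6
1 10 -11
2 4 -6
2 10 -12
3 4 -7
3 9 -12
4 4 -8
4 8 -12
5 4 -9
5 5 -10
5 6 -11
5 7 -12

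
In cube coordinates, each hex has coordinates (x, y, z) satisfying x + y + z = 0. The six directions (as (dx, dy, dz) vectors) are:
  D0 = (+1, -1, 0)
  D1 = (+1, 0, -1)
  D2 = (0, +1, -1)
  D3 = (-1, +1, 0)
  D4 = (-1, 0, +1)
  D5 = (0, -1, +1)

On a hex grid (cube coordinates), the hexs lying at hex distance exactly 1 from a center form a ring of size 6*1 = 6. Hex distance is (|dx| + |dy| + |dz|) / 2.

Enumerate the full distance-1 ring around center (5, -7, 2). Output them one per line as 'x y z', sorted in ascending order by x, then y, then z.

Answer: 4 -7 3
4 -6 2
5 -8 3
5 -6 1
6 -8 2
6 -7 1

Derivation:
Walk ring at distance 1 from (5, -7, 2):
Start at center + D4*1 = (4, -7, 3)
  hex 0: (4, -7, 3)
  hex 1: (5, -8, 3)
  hex 2: (6, -8, 2)
  hex 3: (6, -7, 1)
  hex 4: (5, -6, 1)
  hex 5: (4, -6, 2)
Sorted: 6 hexes.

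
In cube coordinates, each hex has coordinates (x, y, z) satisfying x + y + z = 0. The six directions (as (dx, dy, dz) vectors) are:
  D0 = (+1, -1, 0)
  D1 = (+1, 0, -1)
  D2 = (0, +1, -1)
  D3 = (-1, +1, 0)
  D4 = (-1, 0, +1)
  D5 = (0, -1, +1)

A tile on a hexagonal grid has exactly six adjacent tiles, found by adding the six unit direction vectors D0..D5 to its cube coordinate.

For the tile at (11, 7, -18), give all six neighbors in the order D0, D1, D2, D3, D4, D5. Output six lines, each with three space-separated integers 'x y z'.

Answer: 12 6 -18
12 7 -19
11 8 -19
10 8 -18
10 7 -17
11 6 -17

Derivation:
Center: (11, 7, -18). Add each direction:
  D0: (11, 7, -18) + (1, -1, 0) = (12, 6, -18)
  D1: (11, 7, -18) + (1, 0, -1) = (12, 7, -19)
  D2: (11, 7, -18) + (0, 1, -1) = (11, 8, -19)
  D3: (11, 7, -18) + (-1, 1, 0) = (10, 8, -18)
  D4: (11, 7, -18) + (-1, 0, 1) = (10, 7, -17)
  D5: (11, 7, -18) + (0, -1, 1) = (11, 6, -17)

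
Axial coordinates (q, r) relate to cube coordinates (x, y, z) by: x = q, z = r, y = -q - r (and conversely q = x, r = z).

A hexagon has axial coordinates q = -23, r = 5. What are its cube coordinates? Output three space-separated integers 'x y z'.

x = q = -23
z = r = 5
y = -x - z = -(-23) - (5) = 18

Answer: -23 18 5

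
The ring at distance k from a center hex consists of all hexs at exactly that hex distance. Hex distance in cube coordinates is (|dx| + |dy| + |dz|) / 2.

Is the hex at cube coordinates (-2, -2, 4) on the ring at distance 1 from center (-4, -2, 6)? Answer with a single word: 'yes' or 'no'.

Answer: no

Derivation:
|px - cx| = |-2 - (-4)| = 2
|py - cy| = |-2 - (-2)| = 0
|pz - cz| = |4 - 6| = 2
distance = (2+0+2)/2 = 4/2 = 2
radius = 1; distance != radius -> no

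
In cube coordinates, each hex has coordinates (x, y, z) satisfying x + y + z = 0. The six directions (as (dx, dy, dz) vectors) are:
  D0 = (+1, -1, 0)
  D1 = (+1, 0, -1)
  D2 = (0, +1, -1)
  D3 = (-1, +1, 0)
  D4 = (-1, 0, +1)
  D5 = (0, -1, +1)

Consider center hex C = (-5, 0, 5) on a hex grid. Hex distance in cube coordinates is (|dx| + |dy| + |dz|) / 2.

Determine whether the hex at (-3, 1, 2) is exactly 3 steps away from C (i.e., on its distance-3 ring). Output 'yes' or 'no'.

|px - cx| = |-3 - (-5)| = 2
|py - cy| = |1 - 0| = 1
|pz - cz| = |2 - 5| = 3
distance = (2+1+3)/2 = 6/2 = 3
radius = 3; distance == radius -> yes

Answer: yes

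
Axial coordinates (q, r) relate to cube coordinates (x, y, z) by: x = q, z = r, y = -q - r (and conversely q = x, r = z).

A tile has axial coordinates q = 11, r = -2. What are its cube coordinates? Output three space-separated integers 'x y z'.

Answer: 11 -9 -2

Derivation:
x = q = 11
z = r = -2
y = -x - z = -(11) - (-2) = -9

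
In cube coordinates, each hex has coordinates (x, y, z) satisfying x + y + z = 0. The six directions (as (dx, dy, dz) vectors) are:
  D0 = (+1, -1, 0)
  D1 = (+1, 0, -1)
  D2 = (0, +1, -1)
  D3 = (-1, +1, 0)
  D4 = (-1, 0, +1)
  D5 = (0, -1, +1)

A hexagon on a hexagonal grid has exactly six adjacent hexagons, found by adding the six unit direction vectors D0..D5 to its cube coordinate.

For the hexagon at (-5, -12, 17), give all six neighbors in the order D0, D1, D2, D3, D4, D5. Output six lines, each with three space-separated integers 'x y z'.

Center: (-5, -12, 17). Add each direction:
  D0: (-5, -12, 17) + (1, -1, 0) = (-4, -13, 17)
  D1: (-5, -12, 17) + (1, 0, -1) = (-4, -12, 16)
  D2: (-5, -12, 17) + (0, 1, -1) = (-5, -11, 16)
  D3: (-5, -12, 17) + (-1, 1, 0) = (-6, -11, 17)
  D4: (-5, -12, 17) + (-1, 0, 1) = (-6, -12, 18)
  D5: (-5, -12, 17) + (0, -1, 1) = (-5, -13, 18)

Answer: -4 -13 17
-4 -12 16
-5 -11 16
-6 -11 17
-6 -12 18
-5 -13 18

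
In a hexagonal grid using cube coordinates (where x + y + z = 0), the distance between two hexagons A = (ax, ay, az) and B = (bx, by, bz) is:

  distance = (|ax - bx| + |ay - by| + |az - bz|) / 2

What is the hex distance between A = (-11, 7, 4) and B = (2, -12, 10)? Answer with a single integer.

Answer: 19

Derivation:
|ax - bx| = |-11 - 2| = 13
|ay - by| = |7 - (-12)| = 19
|az - bz| = |4 - 10| = 6
distance = (13 + 19 + 6) / 2 = 38 / 2 = 19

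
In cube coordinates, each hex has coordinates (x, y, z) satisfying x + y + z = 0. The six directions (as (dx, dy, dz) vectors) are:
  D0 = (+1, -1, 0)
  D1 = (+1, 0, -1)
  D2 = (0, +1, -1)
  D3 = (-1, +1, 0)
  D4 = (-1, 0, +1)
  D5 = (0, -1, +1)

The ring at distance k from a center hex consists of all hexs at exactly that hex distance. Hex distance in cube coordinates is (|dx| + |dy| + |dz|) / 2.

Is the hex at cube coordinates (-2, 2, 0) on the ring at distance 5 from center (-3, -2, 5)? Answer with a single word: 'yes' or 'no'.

Answer: yes

Derivation:
|px - cx| = |-2 - (-3)| = 1
|py - cy| = |2 - (-2)| = 4
|pz - cz| = |0 - 5| = 5
distance = (1+4+5)/2 = 10/2 = 5
radius = 5; distance == radius -> yes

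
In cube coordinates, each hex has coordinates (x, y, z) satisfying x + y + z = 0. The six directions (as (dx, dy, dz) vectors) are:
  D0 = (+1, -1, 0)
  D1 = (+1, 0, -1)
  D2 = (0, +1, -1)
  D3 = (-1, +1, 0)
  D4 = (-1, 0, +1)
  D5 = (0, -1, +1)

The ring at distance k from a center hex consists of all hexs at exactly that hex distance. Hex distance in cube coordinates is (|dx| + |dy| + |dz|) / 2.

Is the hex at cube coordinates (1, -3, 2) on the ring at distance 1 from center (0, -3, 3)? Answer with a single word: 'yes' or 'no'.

Answer: yes

Derivation:
|px - cx| = |1 - 0| = 1
|py - cy| = |-3 - (-3)| = 0
|pz - cz| = |2 - 3| = 1
distance = (1+0+1)/2 = 2/2 = 1
radius = 1; distance == radius -> yes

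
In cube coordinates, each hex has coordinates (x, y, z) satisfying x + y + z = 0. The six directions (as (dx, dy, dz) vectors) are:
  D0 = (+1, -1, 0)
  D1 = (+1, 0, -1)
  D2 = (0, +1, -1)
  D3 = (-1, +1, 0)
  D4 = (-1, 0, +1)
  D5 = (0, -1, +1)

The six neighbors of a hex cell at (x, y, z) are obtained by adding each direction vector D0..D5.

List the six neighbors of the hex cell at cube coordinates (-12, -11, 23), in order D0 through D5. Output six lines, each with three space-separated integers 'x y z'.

Center: (-12, -11, 23). Add each direction:
  D0: (-12, -11, 23) + (1, -1, 0) = (-11, -12, 23)
  D1: (-12, -11, 23) + (1, 0, -1) = (-11, -11, 22)
  D2: (-12, -11, 23) + (0, 1, -1) = (-12, -10, 22)
  D3: (-12, -11, 23) + (-1, 1, 0) = (-13, -10, 23)
  D4: (-12, -11, 23) + (-1, 0, 1) = (-13, -11, 24)
  D5: (-12, -11, 23) + (0, -1, 1) = (-12, -12, 24)

Answer: -11 -12 23
-11 -11 22
-12 -10 22
-13 -10 23
-13 -11 24
-12 -12 24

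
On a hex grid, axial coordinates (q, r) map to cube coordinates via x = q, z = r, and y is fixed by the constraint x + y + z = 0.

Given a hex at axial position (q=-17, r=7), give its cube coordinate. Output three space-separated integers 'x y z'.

Answer: -17 10 7

Derivation:
x = q = -17
z = r = 7
y = -x - z = -(-17) - (7) = 10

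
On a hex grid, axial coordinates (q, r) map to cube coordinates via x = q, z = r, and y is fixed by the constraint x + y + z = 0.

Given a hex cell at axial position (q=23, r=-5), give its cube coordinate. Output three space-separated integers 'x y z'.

Answer: 23 -18 -5

Derivation:
x = q = 23
z = r = -5
y = -x - z = -(23) - (-5) = -18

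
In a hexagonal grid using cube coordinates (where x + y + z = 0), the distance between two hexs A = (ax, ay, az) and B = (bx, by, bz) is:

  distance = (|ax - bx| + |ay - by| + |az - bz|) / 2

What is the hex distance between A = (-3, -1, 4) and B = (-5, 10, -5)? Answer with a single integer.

Answer: 11

Derivation:
|ax - bx| = |-3 - (-5)| = 2
|ay - by| = |-1 - 10| = 11
|az - bz| = |4 - (-5)| = 9
distance = (2 + 11 + 9) / 2 = 22 / 2 = 11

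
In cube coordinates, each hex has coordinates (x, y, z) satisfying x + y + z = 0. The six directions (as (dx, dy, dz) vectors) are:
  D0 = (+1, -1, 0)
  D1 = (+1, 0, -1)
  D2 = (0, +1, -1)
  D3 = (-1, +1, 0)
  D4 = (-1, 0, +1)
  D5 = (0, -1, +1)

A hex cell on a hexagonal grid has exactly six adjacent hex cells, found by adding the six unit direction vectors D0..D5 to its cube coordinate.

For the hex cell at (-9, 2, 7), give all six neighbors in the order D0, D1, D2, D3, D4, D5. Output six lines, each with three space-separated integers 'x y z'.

Answer: -8 1 7
-8 2 6
-9 3 6
-10 3 7
-10 2 8
-9 1 8

Derivation:
Center: (-9, 2, 7). Add each direction:
  D0: (-9, 2, 7) + (1, -1, 0) = (-8, 1, 7)
  D1: (-9, 2, 7) + (1, 0, -1) = (-8, 2, 6)
  D2: (-9, 2, 7) + (0, 1, -1) = (-9, 3, 6)
  D3: (-9, 2, 7) + (-1, 1, 0) = (-10, 3, 7)
  D4: (-9, 2, 7) + (-1, 0, 1) = (-10, 2, 8)
  D5: (-9, 2, 7) + (0, -1, 1) = (-9, 1, 8)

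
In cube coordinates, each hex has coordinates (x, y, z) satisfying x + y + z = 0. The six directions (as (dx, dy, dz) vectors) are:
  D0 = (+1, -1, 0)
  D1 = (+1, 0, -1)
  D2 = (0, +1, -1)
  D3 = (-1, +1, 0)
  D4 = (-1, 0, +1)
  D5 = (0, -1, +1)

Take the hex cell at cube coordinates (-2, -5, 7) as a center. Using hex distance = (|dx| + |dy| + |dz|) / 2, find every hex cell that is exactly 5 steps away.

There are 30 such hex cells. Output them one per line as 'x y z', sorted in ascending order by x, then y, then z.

Answer: -7 -5 12
-7 -4 11
-7 -3 10
-7 -2 9
-7 -1 8
-7 0 7
-6 -6 12
-6 0 6
-5 -7 12
-5 0 5
-4 -8 12
-4 0 4
-3 -9 12
-3 0 3
-2 -10 12
-2 0 2
-1 -10 11
-1 -1 2
0 -10 10
0 -2 2
1 -10 9
1 -3 2
2 -10 8
2 -4 2
3 -10 7
3 -9 6
3 -8 5
3 -7 4
3 -6 3
3 -5 2

Derivation:
Walk ring at distance 5 from (-2, -5, 7):
Start at center + D4*5 = (-7, -5, 12)
  hex 0: (-7, -5, 12)
  hex 1: (-6, -6, 12)
  hex 2: (-5, -7, 12)
  hex 3: (-4, -8, 12)
  hex 4: (-3, -9, 12)
  hex 5: (-2, -10, 12)
  hex 6: (-1, -10, 11)
  hex 7: (0, -10, 10)
  hex 8: (1, -10, 9)
  hex 9: (2, -10, 8)
  hex 10: (3, -10, 7)
  hex 11: (3, -9, 6)
  hex 12: (3, -8, 5)
  hex 13: (3, -7, 4)
  hex 14: (3, -6, 3)
  hex 15: (3, -5, 2)
  hex 16: (2, -4, 2)
  hex 17: (1, -3, 2)
  hex 18: (0, -2, 2)
  hex 19: (-1, -1, 2)
  hex 20: (-2, 0, 2)
  hex 21: (-3, 0, 3)
  hex 22: (-4, 0, 4)
  hex 23: (-5, 0, 5)
  hex 24: (-6, 0, 6)
  hex 25: (-7, 0, 7)
  hex 26: (-7, -1, 8)
  hex 27: (-7, -2, 9)
  hex 28: (-7, -3, 10)
  hex 29: (-7, -4, 11)
Sorted: 30 hexes.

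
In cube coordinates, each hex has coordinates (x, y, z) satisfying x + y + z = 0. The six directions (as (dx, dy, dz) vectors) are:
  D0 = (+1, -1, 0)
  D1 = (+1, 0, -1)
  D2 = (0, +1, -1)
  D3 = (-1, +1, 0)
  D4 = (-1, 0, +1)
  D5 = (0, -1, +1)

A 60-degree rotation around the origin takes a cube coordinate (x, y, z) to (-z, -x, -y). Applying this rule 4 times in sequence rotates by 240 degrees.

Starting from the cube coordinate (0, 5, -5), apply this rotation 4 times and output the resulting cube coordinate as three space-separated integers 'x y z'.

Start: (0, 5, -5)
Step 1: (0, 5, -5) -> (-(-5), -(0), -(5)) = (5, 0, -5)
Step 2: (5, 0, -5) -> (-(-5), -(5), -(0)) = (5, -5, 0)
Step 3: (5, -5, 0) -> (-(0), -(5), -(-5)) = (0, -5, 5)
Step 4: (0, -5, 5) -> (-(5), -(0), -(-5)) = (-5, 0, 5)

Answer: -5 0 5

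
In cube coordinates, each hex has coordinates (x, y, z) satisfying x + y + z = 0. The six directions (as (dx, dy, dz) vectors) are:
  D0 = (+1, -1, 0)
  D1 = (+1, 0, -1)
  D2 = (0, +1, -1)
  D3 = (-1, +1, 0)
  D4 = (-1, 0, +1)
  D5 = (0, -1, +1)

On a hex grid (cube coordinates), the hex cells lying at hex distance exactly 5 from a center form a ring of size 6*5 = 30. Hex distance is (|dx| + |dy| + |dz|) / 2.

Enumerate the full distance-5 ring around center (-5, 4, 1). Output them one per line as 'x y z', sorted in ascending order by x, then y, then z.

Walk ring at distance 5 from (-5, 4, 1):
Start at center + D4*5 = (-10, 4, 6)
  hex 0: (-10, 4, 6)
  hex 1: (-9, 3, 6)
  hex 2: (-8, 2, 6)
  hex 3: (-7, 1, 6)
  hex 4: (-6, 0, 6)
  hex 5: (-5, -1, 6)
  hex 6: (-4, -1, 5)
  hex 7: (-3, -1, 4)
  hex 8: (-2, -1, 3)
  hex 9: (-1, -1, 2)
  hex 10: (0, -1, 1)
  hex 11: (0, 0, 0)
  hex 12: (0, 1, -1)
  hex 13: (0, 2, -2)
  hex 14: (0, 3, -3)
  hex 15: (0, 4, -4)
  hex 16: (-1, 5, -4)
  hex 17: (-2, 6, -4)
  hex 18: (-3, 7, -4)
  hex 19: (-4, 8, -4)
  hex 20: (-5, 9, -4)
  hex 21: (-6, 9, -3)
  hex 22: (-7, 9, -2)
  hex 23: (-8, 9, -1)
  hex 24: (-9, 9, 0)
  hex 25: (-10, 9, 1)
  hex 26: (-10, 8, 2)
  hex 27: (-10, 7, 3)
  hex 28: (-10, 6, 4)
  hex 29: (-10, 5, 5)
Sorted: 30 hexes.

Answer: -10 4 6
-10 5 5
-10 6 4
-10 7 3
-10 8 2
-10 9 1
-9 3 6
-9 9 0
-8 2 6
-8 9 -1
-7 1 6
-7 9 -2
-6 0 6
-6 9 -3
-5 -1 6
-5 9 -4
-4 -1 5
-4 8 -4
-3 -1 4
-3 7 -4
-2 -1 3
-2 6 -4
-1 -1 2
-1 5 -4
0 -1 1
0 0 0
0 1 -1
0 2 -2
0 3 -3
0 4 -4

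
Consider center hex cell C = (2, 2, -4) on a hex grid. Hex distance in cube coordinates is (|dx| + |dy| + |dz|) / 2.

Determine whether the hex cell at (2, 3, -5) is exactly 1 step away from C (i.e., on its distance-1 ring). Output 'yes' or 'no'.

Answer: yes

Derivation:
|px - cx| = |2 - 2| = 0
|py - cy| = |3 - 2| = 1
|pz - cz| = |-5 - (-4)| = 1
distance = (0+1+1)/2 = 2/2 = 1
radius = 1; distance == radius -> yes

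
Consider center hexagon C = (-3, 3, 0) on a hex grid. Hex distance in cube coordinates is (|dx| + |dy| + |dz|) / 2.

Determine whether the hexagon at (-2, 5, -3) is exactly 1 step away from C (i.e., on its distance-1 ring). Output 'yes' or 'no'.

Answer: no

Derivation:
|px - cx| = |-2 - (-3)| = 1
|py - cy| = |5 - 3| = 2
|pz - cz| = |-3 - 0| = 3
distance = (1+2+3)/2 = 6/2 = 3
radius = 1; distance != radius -> no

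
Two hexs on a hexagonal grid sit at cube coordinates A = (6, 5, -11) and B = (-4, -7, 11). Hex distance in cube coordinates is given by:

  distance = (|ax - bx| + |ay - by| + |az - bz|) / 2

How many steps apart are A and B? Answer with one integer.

Answer: 22

Derivation:
|ax - bx| = |6 - (-4)| = 10
|ay - by| = |5 - (-7)| = 12
|az - bz| = |-11 - 11| = 22
distance = (10 + 12 + 22) / 2 = 44 / 2 = 22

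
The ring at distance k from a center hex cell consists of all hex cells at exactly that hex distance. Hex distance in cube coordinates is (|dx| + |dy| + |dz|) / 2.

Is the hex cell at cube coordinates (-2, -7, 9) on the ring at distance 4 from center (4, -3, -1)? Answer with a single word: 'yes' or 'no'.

Answer: no

Derivation:
|px - cx| = |-2 - 4| = 6
|py - cy| = |-7 - (-3)| = 4
|pz - cz| = |9 - (-1)| = 10
distance = (6+4+10)/2 = 20/2 = 10
radius = 4; distance != radius -> no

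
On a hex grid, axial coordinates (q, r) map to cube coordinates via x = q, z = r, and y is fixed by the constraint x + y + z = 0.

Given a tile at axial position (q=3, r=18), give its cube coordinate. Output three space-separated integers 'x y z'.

Answer: 3 -21 18

Derivation:
x = q = 3
z = r = 18
y = -x - z = -(3) - (18) = -21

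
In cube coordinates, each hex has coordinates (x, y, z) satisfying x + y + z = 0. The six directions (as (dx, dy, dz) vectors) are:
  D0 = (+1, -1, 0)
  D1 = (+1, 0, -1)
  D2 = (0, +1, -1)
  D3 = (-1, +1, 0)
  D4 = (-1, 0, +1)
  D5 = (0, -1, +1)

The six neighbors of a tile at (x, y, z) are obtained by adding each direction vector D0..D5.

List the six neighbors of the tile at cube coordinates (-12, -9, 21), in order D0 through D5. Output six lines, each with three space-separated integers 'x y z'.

Center: (-12, -9, 21). Add each direction:
  D0: (-12, -9, 21) + (1, -1, 0) = (-11, -10, 21)
  D1: (-12, -9, 21) + (1, 0, -1) = (-11, -9, 20)
  D2: (-12, -9, 21) + (0, 1, -1) = (-12, -8, 20)
  D3: (-12, -9, 21) + (-1, 1, 0) = (-13, -8, 21)
  D4: (-12, -9, 21) + (-1, 0, 1) = (-13, -9, 22)
  D5: (-12, -9, 21) + (0, -1, 1) = (-12, -10, 22)

Answer: -11 -10 21
-11 -9 20
-12 -8 20
-13 -8 21
-13 -9 22
-12 -10 22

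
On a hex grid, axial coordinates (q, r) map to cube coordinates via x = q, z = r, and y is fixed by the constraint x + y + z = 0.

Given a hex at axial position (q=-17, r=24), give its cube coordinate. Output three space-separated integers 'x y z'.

x = q = -17
z = r = 24
y = -x - z = -(-17) - (24) = -7

Answer: -17 -7 24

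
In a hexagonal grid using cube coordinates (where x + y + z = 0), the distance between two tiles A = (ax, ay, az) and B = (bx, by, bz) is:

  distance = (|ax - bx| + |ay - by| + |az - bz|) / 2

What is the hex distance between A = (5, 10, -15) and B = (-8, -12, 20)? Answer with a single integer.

|ax - bx| = |5 - (-8)| = 13
|ay - by| = |10 - (-12)| = 22
|az - bz| = |-15 - 20| = 35
distance = (13 + 22 + 35) / 2 = 70 / 2 = 35

Answer: 35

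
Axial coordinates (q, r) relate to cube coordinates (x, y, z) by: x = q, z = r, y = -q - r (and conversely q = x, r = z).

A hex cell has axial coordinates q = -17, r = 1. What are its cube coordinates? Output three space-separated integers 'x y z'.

Answer: -17 16 1

Derivation:
x = q = -17
z = r = 1
y = -x - z = -(-17) - (1) = 16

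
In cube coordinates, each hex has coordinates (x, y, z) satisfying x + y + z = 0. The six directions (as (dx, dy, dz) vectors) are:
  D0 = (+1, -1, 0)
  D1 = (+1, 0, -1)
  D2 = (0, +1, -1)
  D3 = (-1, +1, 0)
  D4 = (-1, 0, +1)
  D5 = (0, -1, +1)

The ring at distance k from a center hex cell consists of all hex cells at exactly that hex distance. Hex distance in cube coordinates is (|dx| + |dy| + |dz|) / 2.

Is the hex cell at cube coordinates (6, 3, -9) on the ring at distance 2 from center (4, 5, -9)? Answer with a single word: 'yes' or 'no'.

Answer: yes

Derivation:
|px - cx| = |6 - 4| = 2
|py - cy| = |3 - 5| = 2
|pz - cz| = |-9 - (-9)| = 0
distance = (2+2+0)/2 = 4/2 = 2
radius = 2; distance == radius -> yes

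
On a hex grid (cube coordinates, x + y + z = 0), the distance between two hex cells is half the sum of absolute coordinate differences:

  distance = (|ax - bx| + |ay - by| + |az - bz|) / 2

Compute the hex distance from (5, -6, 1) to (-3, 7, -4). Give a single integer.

Answer: 13

Derivation:
|ax - bx| = |5 - (-3)| = 8
|ay - by| = |-6 - 7| = 13
|az - bz| = |1 - (-4)| = 5
distance = (8 + 13 + 5) / 2 = 26 / 2 = 13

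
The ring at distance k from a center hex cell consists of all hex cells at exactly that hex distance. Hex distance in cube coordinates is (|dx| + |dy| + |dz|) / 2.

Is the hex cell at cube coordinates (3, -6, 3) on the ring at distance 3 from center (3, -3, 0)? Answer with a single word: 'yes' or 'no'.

|px - cx| = |3 - 3| = 0
|py - cy| = |-6 - (-3)| = 3
|pz - cz| = |3 - 0| = 3
distance = (0+3+3)/2 = 6/2 = 3
radius = 3; distance == radius -> yes

Answer: yes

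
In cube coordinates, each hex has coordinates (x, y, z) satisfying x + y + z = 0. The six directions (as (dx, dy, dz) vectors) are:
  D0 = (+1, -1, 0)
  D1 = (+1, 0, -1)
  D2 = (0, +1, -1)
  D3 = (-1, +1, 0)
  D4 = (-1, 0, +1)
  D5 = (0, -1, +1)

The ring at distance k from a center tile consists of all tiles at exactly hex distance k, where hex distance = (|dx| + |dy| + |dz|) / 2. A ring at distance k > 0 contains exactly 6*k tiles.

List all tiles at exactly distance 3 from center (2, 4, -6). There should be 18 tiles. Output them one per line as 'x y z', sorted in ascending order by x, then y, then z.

Answer: -1 4 -3
-1 5 -4
-1 6 -5
-1 7 -6
0 3 -3
0 7 -7
1 2 -3
1 7 -8
2 1 -3
2 7 -9
3 1 -4
3 6 -9
4 1 -5
4 5 -9
5 1 -6
5 2 -7
5 3 -8
5 4 -9

Derivation:
Walk ring at distance 3 from (2, 4, -6):
Start at center + D4*3 = (-1, 4, -3)
  hex 0: (-1, 4, -3)
  hex 1: (0, 3, -3)
  hex 2: (1, 2, -3)
  hex 3: (2, 1, -3)
  hex 4: (3, 1, -4)
  hex 5: (4, 1, -5)
  hex 6: (5, 1, -6)
  hex 7: (5, 2, -7)
  hex 8: (5, 3, -8)
  hex 9: (5, 4, -9)
  hex 10: (4, 5, -9)
  hex 11: (3, 6, -9)
  hex 12: (2, 7, -9)
  hex 13: (1, 7, -8)
  hex 14: (0, 7, -7)
  hex 15: (-1, 7, -6)
  hex 16: (-1, 6, -5)
  hex 17: (-1, 5, -4)
Sorted: 18 hexes.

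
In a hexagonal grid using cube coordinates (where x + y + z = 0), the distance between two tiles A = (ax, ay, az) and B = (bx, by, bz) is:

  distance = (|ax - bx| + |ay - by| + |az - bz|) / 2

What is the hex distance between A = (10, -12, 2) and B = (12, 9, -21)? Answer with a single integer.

|ax - bx| = |10 - 12| = 2
|ay - by| = |-12 - 9| = 21
|az - bz| = |2 - (-21)| = 23
distance = (2 + 21 + 23) / 2 = 46 / 2 = 23

Answer: 23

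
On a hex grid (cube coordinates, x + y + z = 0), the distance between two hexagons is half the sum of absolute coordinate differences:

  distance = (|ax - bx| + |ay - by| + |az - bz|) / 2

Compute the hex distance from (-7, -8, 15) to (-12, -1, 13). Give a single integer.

Answer: 7

Derivation:
|ax - bx| = |-7 - (-12)| = 5
|ay - by| = |-8 - (-1)| = 7
|az - bz| = |15 - 13| = 2
distance = (5 + 7 + 2) / 2 = 14 / 2 = 7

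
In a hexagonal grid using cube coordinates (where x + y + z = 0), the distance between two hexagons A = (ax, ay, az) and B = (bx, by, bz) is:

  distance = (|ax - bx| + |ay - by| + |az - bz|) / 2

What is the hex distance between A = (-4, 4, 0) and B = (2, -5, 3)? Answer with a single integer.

Answer: 9

Derivation:
|ax - bx| = |-4 - 2| = 6
|ay - by| = |4 - (-5)| = 9
|az - bz| = |0 - 3| = 3
distance = (6 + 9 + 3) / 2 = 18 / 2 = 9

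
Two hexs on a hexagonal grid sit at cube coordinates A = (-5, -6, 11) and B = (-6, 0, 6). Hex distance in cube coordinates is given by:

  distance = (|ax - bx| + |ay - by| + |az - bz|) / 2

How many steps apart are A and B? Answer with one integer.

Answer: 6

Derivation:
|ax - bx| = |-5 - (-6)| = 1
|ay - by| = |-6 - 0| = 6
|az - bz| = |11 - 6| = 5
distance = (1 + 6 + 5) / 2 = 12 / 2 = 6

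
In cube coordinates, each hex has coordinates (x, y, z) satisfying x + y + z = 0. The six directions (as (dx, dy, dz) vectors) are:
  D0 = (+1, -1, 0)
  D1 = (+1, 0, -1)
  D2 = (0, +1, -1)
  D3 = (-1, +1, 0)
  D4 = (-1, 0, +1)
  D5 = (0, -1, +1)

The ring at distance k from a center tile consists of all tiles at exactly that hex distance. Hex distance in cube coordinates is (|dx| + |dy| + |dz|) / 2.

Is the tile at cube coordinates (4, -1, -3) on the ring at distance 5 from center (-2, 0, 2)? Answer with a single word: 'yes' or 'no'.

|px - cx| = |4 - (-2)| = 6
|py - cy| = |-1 - 0| = 1
|pz - cz| = |-3 - 2| = 5
distance = (6+1+5)/2 = 12/2 = 6
radius = 5; distance != radius -> no

Answer: no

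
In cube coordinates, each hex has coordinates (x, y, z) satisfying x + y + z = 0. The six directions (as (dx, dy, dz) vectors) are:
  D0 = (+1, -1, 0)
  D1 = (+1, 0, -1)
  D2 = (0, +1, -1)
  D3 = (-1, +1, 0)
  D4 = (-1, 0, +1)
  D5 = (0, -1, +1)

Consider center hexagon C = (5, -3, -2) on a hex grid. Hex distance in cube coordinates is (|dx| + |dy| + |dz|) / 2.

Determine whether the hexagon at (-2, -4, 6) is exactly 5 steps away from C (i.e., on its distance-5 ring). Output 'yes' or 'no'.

|px - cx| = |-2 - 5| = 7
|py - cy| = |-4 - (-3)| = 1
|pz - cz| = |6 - (-2)| = 8
distance = (7+1+8)/2 = 16/2 = 8
radius = 5; distance != radius -> no

Answer: no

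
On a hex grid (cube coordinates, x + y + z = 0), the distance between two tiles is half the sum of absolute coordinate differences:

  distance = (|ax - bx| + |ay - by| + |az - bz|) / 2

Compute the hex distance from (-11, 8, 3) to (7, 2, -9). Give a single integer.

|ax - bx| = |-11 - 7| = 18
|ay - by| = |8 - 2| = 6
|az - bz| = |3 - (-9)| = 12
distance = (18 + 6 + 12) / 2 = 36 / 2 = 18

Answer: 18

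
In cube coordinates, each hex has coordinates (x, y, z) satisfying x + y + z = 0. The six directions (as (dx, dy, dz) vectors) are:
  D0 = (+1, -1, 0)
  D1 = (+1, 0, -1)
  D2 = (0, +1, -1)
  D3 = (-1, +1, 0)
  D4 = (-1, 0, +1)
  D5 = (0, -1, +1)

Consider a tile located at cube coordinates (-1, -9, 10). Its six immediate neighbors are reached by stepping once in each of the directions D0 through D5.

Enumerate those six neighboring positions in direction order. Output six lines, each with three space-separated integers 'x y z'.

Center: (-1, -9, 10). Add each direction:
  D0: (-1, -9, 10) + (1, -1, 0) = (0, -10, 10)
  D1: (-1, -9, 10) + (1, 0, -1) = (0, -9, 9)
  D2: (-1, -9, 10) + (0, 1, -1) = (-1, -8, 9)
  D3: (-1, -9, 10) + (-1, 1, 0) = (-2, -8, 10)
  D4: (-1, -9, 10) + (-1, 0, 1) = (-2, -9, 11)
  D5: (-1, -9, 10) + (0, -1, 1) = (-1, -10, 11)

Answer: 0 -10 10
0 -9 9
-1 -8 9
-2 -8 10
-2 -9 11
-1 -10 11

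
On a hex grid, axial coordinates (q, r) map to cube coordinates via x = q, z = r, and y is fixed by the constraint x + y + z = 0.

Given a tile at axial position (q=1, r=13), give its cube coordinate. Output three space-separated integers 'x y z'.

Answer: 1 -14 13

Derivation:
x = q = 1
z = r = 13
y = -x - z = -(1) - (13) = -14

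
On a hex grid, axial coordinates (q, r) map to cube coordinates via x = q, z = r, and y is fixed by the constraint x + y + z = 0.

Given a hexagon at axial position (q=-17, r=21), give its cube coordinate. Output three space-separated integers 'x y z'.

x = q = -17
z = r = 21
y = -x - z = -(-17) - (21) = -4

Answer: -17 -4 21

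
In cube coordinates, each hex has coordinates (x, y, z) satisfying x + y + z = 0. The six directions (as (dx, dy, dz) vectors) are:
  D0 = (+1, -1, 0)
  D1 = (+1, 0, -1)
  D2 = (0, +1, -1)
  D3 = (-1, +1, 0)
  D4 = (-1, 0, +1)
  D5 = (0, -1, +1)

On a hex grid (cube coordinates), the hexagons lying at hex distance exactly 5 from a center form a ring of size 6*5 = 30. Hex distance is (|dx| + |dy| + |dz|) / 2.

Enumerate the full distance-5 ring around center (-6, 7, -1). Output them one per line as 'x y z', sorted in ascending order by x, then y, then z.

Answer: -11 7 4
-11 8 3
-11 9 2
-11 10 1
-11 11 0
-11 12 -1
-10 6 4
-10 12 -2
-9 5 4
-9 12 -3
-8 4 4
-8 12 -4
-7 3 4
-7 12 -5
-6 2 4
-6 12 -6
-5 2 3
-5 11 -6
-4 2 2
-4 10 -6
-3 2 1
-3 9 -6
-2 2 0
-2 8 -6
-1 2 -1
-1 3 -2
-1 4 -3
-1 5 -4
-1 6 -5
-1 7 -6

Derivation:
Walk ring at distance 5 from (-6, 7, -1):
Start at center + D4*5 = (-11, 7, 4)
  hex 0: (-11, 7, 4)
  hex 1: (-10, 6, 4)
  hex 2: (-9, 5, 4)
  hex 3: (-8, 4, 4)
  hex 4: (-7, 3, 4)
  hex 5: (-6, 2, 4)
  hex 6: (-5, 2, 3)
  hex 7: (-4, 2, 2)
  hex 8: (-3, 2, 1)
  hex 9: (-2, 2, 0)
  hex 10: (-1, 2, -1)
  hex 11: (-1, 3, -2)
  hex 12: (-1, 4, -3)
  hex 13: (-1, 5, -4)
  hex 14: (-1, 6, -5)
  hex 15: (-1, 7, -6)
  hex 16: (-2, 8, -6)
  hex 17: (-3, 9, -6)
  hex 18: (-4, 10, -6)
  hex 19: (-5, 11, -6)
  hex 20: (-6, 12, -6)
  hex 21: (-7, 12, -5)
  hex 22: (-8, 12, -4)
  hex 23: (-9, 12, -3)
  hex 24: (-10, 12, -2)
  hex 25: (-11, 12, -1)
  hex 26: (-11, 11, 0)
  hex 27: (-11, 10, 1)
  hex 28: (-11, 9, 2)
  hex 29: (-11, 8, 3)
Sorted: 30 hexes.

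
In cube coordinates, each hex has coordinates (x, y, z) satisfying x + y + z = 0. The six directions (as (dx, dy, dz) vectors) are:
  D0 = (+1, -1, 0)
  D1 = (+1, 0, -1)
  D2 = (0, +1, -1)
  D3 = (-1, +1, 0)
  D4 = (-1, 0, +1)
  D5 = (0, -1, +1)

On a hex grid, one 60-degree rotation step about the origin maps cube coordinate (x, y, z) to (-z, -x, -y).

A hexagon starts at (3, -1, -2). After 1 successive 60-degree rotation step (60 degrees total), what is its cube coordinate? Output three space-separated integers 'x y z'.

Answer: 2 -3 1

Derivation:
Start: (3, -1, -2)
Step 1: (3, -1, -2) -> (-(-2), -(3), -(-1)) = (2, -3, 1)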